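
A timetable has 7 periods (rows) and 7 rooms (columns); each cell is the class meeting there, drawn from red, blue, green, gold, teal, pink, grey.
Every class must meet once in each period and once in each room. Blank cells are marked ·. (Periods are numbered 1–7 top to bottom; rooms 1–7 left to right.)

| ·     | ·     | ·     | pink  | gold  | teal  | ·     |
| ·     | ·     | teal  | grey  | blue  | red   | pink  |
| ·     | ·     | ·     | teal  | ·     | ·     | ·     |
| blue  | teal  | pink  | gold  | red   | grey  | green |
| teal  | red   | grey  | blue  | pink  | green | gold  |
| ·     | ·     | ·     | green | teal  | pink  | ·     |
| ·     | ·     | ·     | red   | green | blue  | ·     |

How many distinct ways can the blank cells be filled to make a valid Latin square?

10

Period 1, room 1: eliminating its period and room leaves {red, green, grey}.
Period 1, room 2: eliminating its period and room leaves {blue, green, grey}.
Period 1, room 3: eliminating its period and room leaves {red, blue, green}.
Period 1, room 7: eliminating its period and room leaves {red, blue, grey}.
Period 2, room 1: eliminating its period and room leaves {green, gold}.
Period 2, room 2: eliminating its period and room leaves {green, gold}.
Period 3, room 1: eliminating its period and room leaves {red, green, gold, pink, grey}.
Period 3, room 2: eliminating its period and room leaves {blue, green, gold, pink, grey}.
Period 3, room 3: eliminating its period and room leaves {red, blue, green, gold}.
Period 3, room 5: eliminating its period and room leaves {grey}.
Period 3, room 6: eliminating its period and room leaves {gold}.
Period 3, room 7: eliminating its period and room leaves {red, blue, grey}.
Period 6, room 1: eliminating its period and room leaves {red, gold, grey}.
Period 6, room 2: eliminating its period and room leaves {blue, gold, grey}.
Period 6, room 3: eliminating its period and room leaves {red, blue, gold}.
Period 6, room 7: eliminating its period and room leaves {red, blue, grey}.
Period 7, room 1: eliminating its period and room leaves {gold, pink, grey}.
Period 7, room 2: eliminating its period and room leaves {gold, pink, grey}.
Period 7, room 3: eliminating its period and room leaves {gold}.
Period 7, room 7: eliminating its period and room leaves {teal, grey}.
Enumerating the assignments across these blanks that avoid any period or room repeat gives 10 completions.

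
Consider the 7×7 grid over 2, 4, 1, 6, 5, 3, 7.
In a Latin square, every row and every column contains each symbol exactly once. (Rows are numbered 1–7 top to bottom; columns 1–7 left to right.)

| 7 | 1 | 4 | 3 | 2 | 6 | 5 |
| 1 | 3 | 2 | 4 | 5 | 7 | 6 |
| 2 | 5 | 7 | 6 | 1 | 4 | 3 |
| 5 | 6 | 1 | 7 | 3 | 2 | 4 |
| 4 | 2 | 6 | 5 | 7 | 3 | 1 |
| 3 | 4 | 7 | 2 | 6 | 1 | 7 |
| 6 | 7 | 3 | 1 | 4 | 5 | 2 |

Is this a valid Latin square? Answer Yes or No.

No

Row 6 contains 7 twice (at columns 3 and 7), so it is not a permutation.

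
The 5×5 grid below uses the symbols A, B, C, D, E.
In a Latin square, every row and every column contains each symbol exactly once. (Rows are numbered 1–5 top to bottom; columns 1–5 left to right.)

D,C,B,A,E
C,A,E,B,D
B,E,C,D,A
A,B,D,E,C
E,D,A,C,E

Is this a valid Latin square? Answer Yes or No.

No

Row 5 contains E twice (at columns 1 and 5), so it is not a permutation.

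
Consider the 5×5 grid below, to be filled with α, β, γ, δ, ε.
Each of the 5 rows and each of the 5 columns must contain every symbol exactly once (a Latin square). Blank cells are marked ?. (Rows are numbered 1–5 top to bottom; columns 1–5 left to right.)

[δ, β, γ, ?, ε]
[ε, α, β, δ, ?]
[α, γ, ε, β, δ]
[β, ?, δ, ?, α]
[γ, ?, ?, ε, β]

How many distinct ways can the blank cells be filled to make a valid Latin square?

1

Row 1, column 4: eliminating its row and column leaves {α}.
Row 2, column 5: eliminating its row and column leaves {γ}.
Row 4, column 2: eliminating its row and column leaves {ε}.
Row 4, column 4: eliminating its row and column leaves {γ}.
Row 5, column 2: eliminating its row and column leaves {δ}.
Row 5, column 3: eliminating its row and column leaves {α}.
Only one assignment across all blanks avoids any row or column repeat, giving 1 completion.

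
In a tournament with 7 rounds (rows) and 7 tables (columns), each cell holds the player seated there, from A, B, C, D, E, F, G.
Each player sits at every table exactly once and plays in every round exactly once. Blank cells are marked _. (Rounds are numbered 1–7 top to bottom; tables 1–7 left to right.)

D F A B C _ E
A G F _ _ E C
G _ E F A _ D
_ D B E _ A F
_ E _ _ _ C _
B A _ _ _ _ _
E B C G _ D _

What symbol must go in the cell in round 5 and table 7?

B

Round 1, table 6: round 1 has {A, B, C, D, E, F} and table 6 has {A, C, D, E}, leaving only G.
Round 2, table 4: round 2 has {A, C, E, F, G} and table 4 has {B, E, F, G}, leaving only D.
Round 2, table 5: round 2 has {A, C, D, E, F, G} and table 5 has {A, C}, leaving only B.
Round 3, table 2: round 3 has {A, D, E, F, G} and table 2 has {A, B, D, E, F, G}, leaving only C.
Round 3, table 6: round 3 has {A, C, D, E, F, G} and table 6 has {A, C, D, E, G}, leaving only B.
Round 4, table 1: round 4 has {A, B, D, E, F} and table 1 has {A, B, D, E, G}, leaving only C.
Round 4, table 5: round 4 has {A, B, C, D, E, F} and table 5 has {A, B, C}, leaving only G.
Round 5, table 1: round 5 has {C, E} and table 1 has {A, B, C, D, E, G}, leaving only F.
Round 5, table 4: round 5 has {C, E, F} and table 4 has {B, D, E, F, G}, leaving only A.
Round 5, table 5: round 5 has {A, C, E, F} and table 5 has {A, B, C, G}, leaving only D.
Round 5, table 3: round 5 has {A, C, D, E, F} and table 3 has {A, B, C, E, F}, leaving only G.
Round 5 already has {A, C, D, E, F, G} and table 7 already has {C, D, E, F}, so round 5, table 7 must be B.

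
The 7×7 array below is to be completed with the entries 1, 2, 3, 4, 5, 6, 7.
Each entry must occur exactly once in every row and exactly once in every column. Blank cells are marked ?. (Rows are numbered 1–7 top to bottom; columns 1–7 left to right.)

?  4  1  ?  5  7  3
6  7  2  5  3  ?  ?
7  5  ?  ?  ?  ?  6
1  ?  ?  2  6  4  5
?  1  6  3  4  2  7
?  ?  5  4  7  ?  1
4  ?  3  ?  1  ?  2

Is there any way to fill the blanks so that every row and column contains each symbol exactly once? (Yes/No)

No row or column among the givens repeats a symbol, and propagating forced cells runs into no contradiction.
One valid completion exists (for instance, 2 4 1 6 5 7 3 / 6 7 2 5 3 1 4 / 7 5 4 1 2 3 6 / 1 3 7 2 6 4 5 / 5 1 6 3 4 2 7 / 3 2 5 4 7 6 1 / 4 6 3 7 1 5 2).

Yes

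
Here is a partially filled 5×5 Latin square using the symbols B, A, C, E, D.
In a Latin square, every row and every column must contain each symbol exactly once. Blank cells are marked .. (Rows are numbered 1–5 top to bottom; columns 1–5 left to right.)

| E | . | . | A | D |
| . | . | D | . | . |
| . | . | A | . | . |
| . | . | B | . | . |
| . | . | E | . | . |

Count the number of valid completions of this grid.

Row 1, column 2: eliminating its row and column leaves {B, C}.
Row 1, column 3: eliminating its row and column leaves {C}.
Row 2, column 1: eliminating its row and column leaves {B, A, C}.
Row 2, column 2: eliminating its row and column leaves {B, A, C, E}.
Row 2, column 4: eliminating its row and column leaves {B, C, E}.
Row 2, column 5: eliminating its row and column leaves {B, A, C, E}.
Row 3, column 1: eliminating its row and column leaves {B, C, D}.
Row 3, column 2: eliminating its row and column leaves {B, C, E, D}.
Row 3, column 4: eliminating its row and column leaves {B, C, E, D}.
Row 3, column 5: eliminating its row and column leaves {B, C, E}.
Row 4, column 1: eliminating its row and column leaves {A, C, D}.
Row 4, column 2: eliminating its row and column leaves {A, C, E, D}.
Row 4, column 4: eliminating its row and column leaves {C, E, D}.
Row 4, column 5: eliminating its row and column leaves {A, C, E}.
Row 5, column 1: eliminating its row and column leaves {B, A, C, D}.
Row 5, column 2: eliminating its row and column leaves {B, A, C, D}.
Row 5, column 4: eliminating its row and column leaves {B, C, D}.
Row 5, column 5: eliminating its row and column leaves {B, A, C}.
Enumerating the assignments across these blanks that avoid any row or column repeat gives 56 completions.

56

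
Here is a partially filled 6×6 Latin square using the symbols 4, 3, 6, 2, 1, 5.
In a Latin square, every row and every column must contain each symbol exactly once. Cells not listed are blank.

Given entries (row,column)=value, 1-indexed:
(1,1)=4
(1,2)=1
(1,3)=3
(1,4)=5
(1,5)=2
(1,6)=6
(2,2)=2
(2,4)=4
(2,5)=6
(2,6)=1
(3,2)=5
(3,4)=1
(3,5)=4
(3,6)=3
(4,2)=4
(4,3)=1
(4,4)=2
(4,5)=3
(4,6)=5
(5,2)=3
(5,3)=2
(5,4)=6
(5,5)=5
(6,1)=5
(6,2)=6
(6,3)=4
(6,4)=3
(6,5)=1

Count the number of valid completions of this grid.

Row 2, column 1: eliminating its row and column leaves {3}.
Row 2, column 3: eliminating its row and column leaves {5}.
Row 3, column 1: eliminating its row and column leaves {6, 2}.
Row 3, column 3: eliminating its row and column leaves {6}.
Row 4, column 1: eliminating its row and column leaves {6}.
Row 5, column 1: eliminating its row and column leaves {1}.
Row 5, column 6: eliminating its row and column leaves {4}.
Row 6, column 6: eliminating its row and column leaves {2}.
Only one assignment across all blanks avoids any row or column repeat, giving 1 completion.

1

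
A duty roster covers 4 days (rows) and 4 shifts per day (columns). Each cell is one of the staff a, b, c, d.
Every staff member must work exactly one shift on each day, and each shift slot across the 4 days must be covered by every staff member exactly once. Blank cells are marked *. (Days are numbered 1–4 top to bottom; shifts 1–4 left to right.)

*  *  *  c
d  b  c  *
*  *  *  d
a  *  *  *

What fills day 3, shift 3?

Day 1, shift 1: day 1 has {c} and shift 1 has {a, d}, leaving only b.
Day 2, shift 4: day 2 has {b, c, d} and shift 4 has {c, d}, leaving only a.
Day 3, shift 1: day 3 has {d} and shift 1 has {a, b, d}, leaving only c.
Day 3, shift 2: day 3 has {c, d} and shift 2 has {b}, leaving only a.
Day 3 already has {a, c, d} and shift 3 already has {c}, so day 3, shift 3 must be b.

b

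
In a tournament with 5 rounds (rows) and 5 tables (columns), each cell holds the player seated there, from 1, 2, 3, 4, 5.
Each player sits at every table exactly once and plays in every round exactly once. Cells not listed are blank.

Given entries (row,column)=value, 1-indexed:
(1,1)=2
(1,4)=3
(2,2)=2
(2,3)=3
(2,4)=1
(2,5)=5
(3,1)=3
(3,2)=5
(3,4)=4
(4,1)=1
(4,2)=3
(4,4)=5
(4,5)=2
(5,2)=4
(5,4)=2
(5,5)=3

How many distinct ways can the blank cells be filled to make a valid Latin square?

1

Round 1, table 2: eliminating its round and table leaves {1}.
Round 1, table 3: eliminating its round and table leaves {1, 4, 5}.
Round 1, table 5: eliminating its round and table leaves {1, 4}.
Round 2, table 1: eliminating its round and table leaves {4}.
Round 3, table 3: eliminating its round and table leaves {1, 2}.
Round 3, table 5: eliminating its round and table leaves {1}.
Round 4, table 3: eliminating its round and table leaves {4}.
Round 5, table 1: eliminating its round and table leaves {5}.
Round 5, table 3: eliminating its round and table leaves {1, 5}.
Only one assignment across all blanks avoids any round or table repeat, giving 1 completion.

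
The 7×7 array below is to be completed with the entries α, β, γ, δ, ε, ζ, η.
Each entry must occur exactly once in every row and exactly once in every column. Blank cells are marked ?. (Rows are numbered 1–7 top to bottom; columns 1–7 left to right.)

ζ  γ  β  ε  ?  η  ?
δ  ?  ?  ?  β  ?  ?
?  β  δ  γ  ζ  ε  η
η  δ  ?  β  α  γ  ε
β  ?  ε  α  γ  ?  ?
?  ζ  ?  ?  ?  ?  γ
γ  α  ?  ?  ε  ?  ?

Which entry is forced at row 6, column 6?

β

Row 1, column 5: row 1 has {β, γ, ε, ζ, η} and column 5 has {α, β, γ, ε, ζ}, leaving only δ.
Row 1, column 7: row 1 has {β, γ, δ, ε, ζ, η} and column 7 has {γ, ε, η}, leaving only α.
Row 2, column 7: row 2 has {β, δ} and column 7 has {α, γ, ε, η}, leaving only ζ.
Row 2, column 4: row 2 has {β, δ, ζ} and column 4 has {α, β, γ, ε}, leaving only η.
Row 2, column 2: row 2 has {β, δ, ζ, η} and column 2 has {α, β, γ, δ, ζ}, leaving only ε.
Row 2, column 6: row 2 has {β, δ, ε, ζ, η} and column 6 has {γ, ε, η}, leaving only α.
Row 2, column 3: row 2 has {α, β, δ, ε, ζ, η} and column 3 has {β, δ, ε}, leaving only γ.
Row 3, column 1: row 3 has {β, γ, δ, ε, ζ, η} and column 1 has {β, γ, δ, ζ, η}, leaving only α.
Row 4, column 3: row 4 has {α, β, γ, δ, ε, η} and column 3 has {β, γ, δ, ε}, leaving only ζ.
Row 5, column 2: row 5 has {α, β, γ, ε} and column 2 has {α, β, γ, δ, ε, ζ}, leaving only η.
Row 5, column 7: row 5 has {α, β, γ, ε, η} and column 7 has {α, γ, ε, ζ, η}, leaving only δ.
Row 5, column 6: row 5 has {α, β, γ, δ, ε, η} and column 6 has {α, γ, ε, η}, leaving only ζ.
Row 6, column 1: row 6 has {γ, ζ} and column 1 has {α, β, γ, δ, ζ, η}, leaving only ε.
Row 6, column 4: row 6 has {γ, ε, ζ} and column 4 has {α, β, γ, ε, η}, leaving only δ.
Row 6 already has {γ, δ, ε, ζ} and column 6 already has {α, γ, ε, ζ, η}, so row 6, column 6 must be β.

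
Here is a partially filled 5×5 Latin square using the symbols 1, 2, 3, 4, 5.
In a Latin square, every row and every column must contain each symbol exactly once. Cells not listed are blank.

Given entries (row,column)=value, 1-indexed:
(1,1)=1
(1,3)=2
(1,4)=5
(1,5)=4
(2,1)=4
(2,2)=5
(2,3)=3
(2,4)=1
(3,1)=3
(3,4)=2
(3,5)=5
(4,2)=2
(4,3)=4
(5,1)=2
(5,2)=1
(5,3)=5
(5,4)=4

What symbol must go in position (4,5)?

1

Row 1, column 2: row 1 has {1, 2, 4, 5} and column 2 has {1, 2, 5}, leaving only 3.
Row 2, column 5: row 2 has {1, 3, 4, 5} and column 5 has {4, 5}, leaving only 2.
Row 3, column 2: row 3 has {2, 3, 5} and column 2 has {1, 2, 3, 5}, leaving only 4.
Row 3, column 3: row 3 has {2, 3, 4, 5} and column 3 has {2, 3, 4, 5}, leaving only 1.
Row 4, column 1: row 4 has {2, 4} and column 1 has {1, 2, 3, 4}, leaving only 5.
Row 4, column 4: row 4 has {2, 4, 5} and column 4 has {1, 2, 4, 5}, leaving only 3.
Row 4 already has {2, 3, 4, 5} and column 5 already has {2, 4, 5}, so row 4, column 5 must be 1.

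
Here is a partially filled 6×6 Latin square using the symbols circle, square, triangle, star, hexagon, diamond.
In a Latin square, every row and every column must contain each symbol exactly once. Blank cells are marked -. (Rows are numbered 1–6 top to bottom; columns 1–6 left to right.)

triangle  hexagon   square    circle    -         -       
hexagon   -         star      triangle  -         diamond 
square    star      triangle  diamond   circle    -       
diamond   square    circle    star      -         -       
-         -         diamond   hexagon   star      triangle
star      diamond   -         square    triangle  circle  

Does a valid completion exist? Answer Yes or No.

Row 1, column 5: row 1 has {circle, square, triangle, hexagon} and column 5 has {circle, triangle, star}, so it must be diamond.
Row 1, column 6: row 1 has {circle, square, triangle, hexagon, diamond} and column 6 has {circle, triangle, diamond}, so it must be star.
Row 2, column 2: row 2 has {triangle, star, hexagon, diamond} and column 2 has {square, star, hexagon, diamond}, so it must be circle.
Now row 5, column 2: row 5 together with column 2 already contain {circle, square, triangle, star, hexagon, diamond} — every symbol — so nothing can go there. The grid has no valid completion.

No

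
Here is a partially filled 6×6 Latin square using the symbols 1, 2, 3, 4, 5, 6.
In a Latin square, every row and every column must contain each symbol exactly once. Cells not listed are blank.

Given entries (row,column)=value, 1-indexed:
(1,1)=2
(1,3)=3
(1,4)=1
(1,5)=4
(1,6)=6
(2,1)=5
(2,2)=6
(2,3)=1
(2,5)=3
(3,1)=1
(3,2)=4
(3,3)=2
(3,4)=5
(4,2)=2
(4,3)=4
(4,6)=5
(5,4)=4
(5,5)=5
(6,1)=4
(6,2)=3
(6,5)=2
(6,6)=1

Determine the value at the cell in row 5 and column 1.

Row 1, column 2: row 1 has {1, 2, 3, 4, 6} and column 2 has {2, 3, 4, 6}, leaving only 5.
Row 2, column 4: row 2 has {1, 3, 5, 6} and column 4 has {1, 4, 5}, leaving only 2.
Row 2, column 6: row 2 has {1, 2, 3, 5, 6} and column 6 has {1, 5, 6}, leaving only 4.
Row 3, column 5: row 3 has {1, 2, 4, 5} and column 5 has {2, 3, 4, 5}, leaving only 6.
Row 3, column 6: row 3 has {1, 2, 4, 5, 6} and column 6 has {1, 4, 5, 6}, leaving only 3.
Row 4, column 5: row 4 has {2, 4, 5} and column 5 has {2, 3, 4, 5, 6}, leaving only 1.
Row 5, column 2: row 5 has {4, 5} and column 2 has {2, 3, 4, 5, 6}, leaving only 1.
Row 5, column 3: row 5 has {1, 4, 5} and column 3 has {1, 2, 3, 4}, leaving only 6.
Row 5 already has {1, 4, 5, 6} and column 1 already has {1, 2, 4, 5}, so row 5, column 1 must be 3.

3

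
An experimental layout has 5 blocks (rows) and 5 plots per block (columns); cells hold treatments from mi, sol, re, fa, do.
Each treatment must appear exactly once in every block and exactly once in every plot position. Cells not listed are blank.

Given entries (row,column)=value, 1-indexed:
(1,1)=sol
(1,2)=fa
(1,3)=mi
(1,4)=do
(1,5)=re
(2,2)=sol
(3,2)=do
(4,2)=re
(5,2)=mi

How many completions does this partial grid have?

Block 2, plot 1: eliminating its block and plot leaves {mi, re, fa, do}.
Block 2, plot 3: eliminating its block and plot leaves {re, fa, do}.
Block 2, plot 4: eliminating its block and plot leaves {mi, re, fa}.
Block 2, plot 5: eliminating its block and plot leaves {mi, fa, do}.
Block 3, plot 1: eliminating its block and plot leaves {mi, re, fa}.
Block 3, plot 3: eliminating its block and plot leaves {sol, re, fa}.
Block 3, plot 4: eliminating its block and plot leaves {mi, sol, re, fa}.
Block 3, plot 5: eliminating its block and plot leaves {mi, sol, fa}.
Block 4, plot 1: eliminating its block and plot leaves {mi, fa, do}.
Block 4, plot 3: eliminating its block and plot leaves {sol, fa, do}.
Block 4, plot 4: eliminating its block and plot leaves {mi, sol, fa}.
Block 4, plot 5: eliminating its block and plot leaves {mi, sol, fa, do}.
Block 5, plot 1: eliminating its block and plot leaves {re, fa, do}.
Block 5, plot 3: eliminating its block and plot leaves {sol, re, fa, do}.
Block 5, plot 4: eliminating its block and plot leaves {sol, re, fa}.
Block 5, plot 5: eliminating its block and plot leaves {sol, fa, do}.
Enumerating the assignments across these blanks that avoid any block or plot repeat gives 56 completions.

56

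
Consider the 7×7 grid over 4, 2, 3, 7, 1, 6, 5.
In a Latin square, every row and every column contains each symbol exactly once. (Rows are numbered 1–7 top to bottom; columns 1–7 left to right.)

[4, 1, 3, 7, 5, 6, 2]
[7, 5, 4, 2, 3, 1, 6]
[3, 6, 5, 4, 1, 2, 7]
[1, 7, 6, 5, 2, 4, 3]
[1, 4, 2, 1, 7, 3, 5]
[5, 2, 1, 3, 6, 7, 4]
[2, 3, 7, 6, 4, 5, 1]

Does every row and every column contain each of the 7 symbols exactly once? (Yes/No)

Column 1 contains 1 twice (at rows 4 and 5), so it is not a permutation.

No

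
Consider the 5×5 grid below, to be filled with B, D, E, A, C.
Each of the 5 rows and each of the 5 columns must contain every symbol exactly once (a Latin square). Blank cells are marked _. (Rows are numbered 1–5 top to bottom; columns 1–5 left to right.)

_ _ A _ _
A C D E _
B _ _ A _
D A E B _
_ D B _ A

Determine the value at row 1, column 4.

D

Row 2, column 5: row 2 has {D, E, A, C} and column 5 has {A}, leaving only B.
Row 3, column 2: row 3 has {B, A} and column 2 has {D, A, C}, leaving only E.
Row 1, column 2: row 1 has {A} and column 2 has {D, E, A, C}, leaving only B.
Row 3, column 3: row 3 has {B, E, A} and column 3 has {B, D, E, A}, leaving only C.
Row 3, column 5: row 3 has {B, E, A, C} and column 5 has {B, A}, leaving only D.
Row 4, column 5: row 4 has {B, D, E, A} and column 5 has {B, D, A}, leaving only C.
Row 1, column 5: row 1 has {B, A} and column 5 has {B, D, A, C}, leaving only E.
Row 1, column 1: row 1 has {B, E, A} and column 1 has {B, D, A}, leaving only C.
Row 1 already has {B, E, A, C} and column 4 already has {B, E, A}, so row 1, column 4 must be D.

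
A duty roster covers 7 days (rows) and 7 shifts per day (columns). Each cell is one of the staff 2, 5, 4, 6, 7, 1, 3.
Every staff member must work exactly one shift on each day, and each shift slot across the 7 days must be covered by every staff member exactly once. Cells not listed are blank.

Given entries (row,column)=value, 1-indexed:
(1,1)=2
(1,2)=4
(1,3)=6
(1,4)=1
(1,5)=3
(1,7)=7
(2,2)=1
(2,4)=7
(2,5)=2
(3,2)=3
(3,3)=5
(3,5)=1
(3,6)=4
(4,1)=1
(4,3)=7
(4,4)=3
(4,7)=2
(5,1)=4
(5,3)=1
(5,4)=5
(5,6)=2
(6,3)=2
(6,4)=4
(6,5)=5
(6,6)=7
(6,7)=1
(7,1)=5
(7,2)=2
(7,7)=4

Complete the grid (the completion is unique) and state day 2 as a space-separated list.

Day 1, shift 6: day 1 has {2, 4, 6, 7, 1, 3} and shift 6 has {2, 4, 7}, leaving only 5.
Day 3, shift 7: day 3 has {5, 4, 1, 3} and shift 7 has {2, 4, 7, 1}, leaving only 6.
Day 3, shift 1: day 3 has {5, 4, 6, 1, 3} and shift 1 has {2, 5, 4, 1}, leaving only 7.
Day 3, shift 4: day 3 has {5, 4, 6, 7, 1, 3} and shift 4 has {5, 4, 7, 1, 3}, leaving only 2.
Day 4, shift 6: day 4 has {2, 7, 1, 3} and shift 6 has {2, 5, 4, 7}, leaving only 6.
Day 2, shift 6: day 2 has {2, 7, 1} and shift 6 has {2, 5, 4, 6, 7}, leaving only 3.
Day 2, shift 1: day 2 has {2, 7, 1, 3} and shift 1 has {2, 5, 4, 7, 1}, leaving only 6.
Day 2, shift 3: day 2 has {2, 6, 7, 1, 3} and shift 3 has {2, 5, 6, 7, 1}, leaving only 4.
Day 2, shift 7: day 2 has {2, 4, 6, 7, 1, 3} and shift 7 has {2, 4, 6, 7, 1}, leaving only 5.
So day 2 reads: 6 1 4 7 2 3 5.

6 1 4 7 2 3 5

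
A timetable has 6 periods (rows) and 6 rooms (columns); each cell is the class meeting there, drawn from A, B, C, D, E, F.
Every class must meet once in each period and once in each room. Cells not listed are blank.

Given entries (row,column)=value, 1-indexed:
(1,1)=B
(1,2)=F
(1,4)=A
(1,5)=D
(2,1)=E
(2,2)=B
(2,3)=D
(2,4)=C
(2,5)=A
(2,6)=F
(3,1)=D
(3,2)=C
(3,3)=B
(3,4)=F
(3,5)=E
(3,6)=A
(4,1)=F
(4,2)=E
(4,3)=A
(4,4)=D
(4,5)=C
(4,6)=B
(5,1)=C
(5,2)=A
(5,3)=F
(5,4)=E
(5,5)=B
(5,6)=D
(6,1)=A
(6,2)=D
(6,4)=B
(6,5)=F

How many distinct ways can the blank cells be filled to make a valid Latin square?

2

Period 1, room 3: eliminating its period and room leaves {C, E}.
Period 1, room 6: eliminating its period and room leaves {C, E}.
Period 6, room 3: eliminating its period and room leaves {C, E}.
Period 6, room 6: eliminating its period and room leaves {C, E}.
Enumerating the assignments across these blanks that avoid any period or room repeat gives 2 completions.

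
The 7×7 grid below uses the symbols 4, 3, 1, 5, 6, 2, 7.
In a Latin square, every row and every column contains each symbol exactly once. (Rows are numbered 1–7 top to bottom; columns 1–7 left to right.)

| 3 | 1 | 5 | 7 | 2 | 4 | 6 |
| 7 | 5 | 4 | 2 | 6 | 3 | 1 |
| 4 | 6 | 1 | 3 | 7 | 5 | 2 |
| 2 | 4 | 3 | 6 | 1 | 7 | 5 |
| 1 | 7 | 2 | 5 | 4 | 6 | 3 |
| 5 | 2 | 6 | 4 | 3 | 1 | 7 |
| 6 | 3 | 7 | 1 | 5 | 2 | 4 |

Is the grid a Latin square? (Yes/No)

Yes

Each row is a permutation of the 7 symbols, and so is each column.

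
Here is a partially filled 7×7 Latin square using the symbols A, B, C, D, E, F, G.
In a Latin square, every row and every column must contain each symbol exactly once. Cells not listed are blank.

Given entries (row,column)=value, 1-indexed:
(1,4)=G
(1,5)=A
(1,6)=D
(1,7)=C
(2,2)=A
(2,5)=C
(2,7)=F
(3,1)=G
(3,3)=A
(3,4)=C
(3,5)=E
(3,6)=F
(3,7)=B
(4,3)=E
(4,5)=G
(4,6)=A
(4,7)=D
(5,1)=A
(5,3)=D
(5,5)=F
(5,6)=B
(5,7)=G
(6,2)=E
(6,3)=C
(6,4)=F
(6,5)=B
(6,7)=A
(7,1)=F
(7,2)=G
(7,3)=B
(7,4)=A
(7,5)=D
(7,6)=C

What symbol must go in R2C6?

E

Row 1, column 3: row 1 has {A, C, D, G} and column 3 has {A, B, C, D, E}, leaving only F.
Row 1, column 2: row 1 has {A, C, D, F, G} and column 2 has {A, E, G}, leaving only B.
Row 1, column 1: row 1 has {A, B, C, D, F, G} and column 1 has {A, F, G}, leaving only E.
Row 2, column 3: row 2 has {A, C, F} and column 3 has {A, B, C, D, E, F}, leaving only G.
Row 2 already has {A, C, F, G} and column 6 already has {A, B, C, D, F}, so row 2, column 6 must be E.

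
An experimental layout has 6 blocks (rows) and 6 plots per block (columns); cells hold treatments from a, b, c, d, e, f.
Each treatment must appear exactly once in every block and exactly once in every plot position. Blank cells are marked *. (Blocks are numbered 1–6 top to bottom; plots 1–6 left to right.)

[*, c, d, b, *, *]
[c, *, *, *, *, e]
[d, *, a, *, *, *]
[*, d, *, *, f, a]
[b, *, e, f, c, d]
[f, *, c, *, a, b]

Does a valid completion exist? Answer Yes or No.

No block or plot among the givens repeats a symbol, and propagating forced cells runs into no contradiction.
One valid completion exists (for instance, a c d b e f / c b f a d e / d f a e b c / e d b c f a / b a e f c d / f e c d a b).

Yes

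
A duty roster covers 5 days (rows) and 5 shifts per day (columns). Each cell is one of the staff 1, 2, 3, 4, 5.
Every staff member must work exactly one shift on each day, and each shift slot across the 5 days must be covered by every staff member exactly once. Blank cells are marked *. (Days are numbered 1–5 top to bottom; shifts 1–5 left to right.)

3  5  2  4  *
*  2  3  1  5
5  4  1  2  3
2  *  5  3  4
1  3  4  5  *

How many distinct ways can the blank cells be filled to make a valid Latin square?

1

Day 1, shift 5: eliminating its day and shift leaves {1}.
Day 2, shift 1: eliminating its day and shift leaves {4}.
Day 4, shift 2: eliminating its day and shift leaves {1}.
Day 5, shift 5: eliminating its day and shift leaves {2}.
Only one assignment across all blanks avoids any day or shift repeat, giving 1 completion.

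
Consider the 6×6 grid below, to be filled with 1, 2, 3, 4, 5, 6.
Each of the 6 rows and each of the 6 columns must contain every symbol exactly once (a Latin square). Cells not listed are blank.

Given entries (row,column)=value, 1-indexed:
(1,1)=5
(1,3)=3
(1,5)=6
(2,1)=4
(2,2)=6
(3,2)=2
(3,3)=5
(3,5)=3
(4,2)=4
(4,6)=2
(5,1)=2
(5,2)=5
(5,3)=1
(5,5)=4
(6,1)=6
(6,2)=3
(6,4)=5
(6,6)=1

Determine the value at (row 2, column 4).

3

Row 1, column 2: row 1 has {3, 5, 6} and column 2 has {2, 3, 4, 5, 6}, leaving only 1.
Row 1, column 6: row 1 has {1, 3, 5, 6} and column 6 has {1, 2}, leaving only 4.
Row 1, column 4: row 1 has {1, 3, 4, 5, 6} and column 4 has {5}, leaving only 2.
Row 2, column 3: row 2 has {4, 6} and column 3 has {1, 3, 5}, leaving only 2.
Row 3, column 1: row 3 has {2, 3, 5} and column 1 has {2, 4, 5, 6}, leaving only 1.
Row 3, column 6: row 3 has {1, 2, 3, 5} and column 6 has {1, 2, 4}, leaving only 6.
Row 3, column 4: row 3 has {1, 2, 3, 5, 6} and column 4 has {2, 5}, leaving only 4.
Row 4, column 1: row 4 has {2, 4} and column 1 has {1, 2, 4, 5, 6}, leaving only 3.
Row 4, column 3: row 4 has {2, 3, 4} and column 3 has {1, 2, 3, 5}, leaving only 6.
Row 4, column 4: row 4 has {2, 3, 4, 6} and column 4 has {2, 4, 5}, leaving only 1.
Row 2 already has {2, 4, 6} and column 4 already has {1, 2, 4, 5}, so row 2, column 4 must be 3.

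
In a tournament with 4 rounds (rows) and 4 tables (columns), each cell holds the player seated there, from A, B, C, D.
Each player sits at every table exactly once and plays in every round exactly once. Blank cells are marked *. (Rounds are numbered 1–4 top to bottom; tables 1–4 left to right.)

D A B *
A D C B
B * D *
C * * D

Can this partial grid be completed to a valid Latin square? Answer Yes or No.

Yes

No round or table among the givens repeats a symbol, and propagating forced cells runs into no contradiction.
One valid completion exists (for instance, D A B C / A D C B / B C D A / C B A D).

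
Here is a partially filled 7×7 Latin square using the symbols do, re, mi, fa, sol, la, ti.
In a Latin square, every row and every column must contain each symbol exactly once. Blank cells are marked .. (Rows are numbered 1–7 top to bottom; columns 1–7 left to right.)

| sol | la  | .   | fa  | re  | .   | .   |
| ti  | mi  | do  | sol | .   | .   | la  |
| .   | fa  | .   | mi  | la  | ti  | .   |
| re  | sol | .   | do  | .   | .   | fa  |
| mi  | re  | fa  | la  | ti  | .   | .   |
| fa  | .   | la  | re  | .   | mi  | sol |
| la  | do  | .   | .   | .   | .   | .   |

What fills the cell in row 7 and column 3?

Row 1, column 6: row 1 has {re, fa, sol, la} and column 6 has {mi, ti}, leaving only do.
Row 2, column 5: row 2 has {do, mi, sol, la, ti} and column 5 has {re, la, ti}, leaving only fa.
Row 2, column 6: row 2 has {do, mi, fa, sol, la, ti} and column 6 has {do, mi, ti}, leaving only re.
Row 3, column 1: row 3 has {mi, fa, la, ti} and column 1 has {re, mi, fa, sol, la, ti}, leaving only do.
Row 3, column 7: row 3 has {do, mi, fa, la, ti} and column 7 has {fa, sol, la}, leaving only re.
Row 3, column 3: row 3 has {do, re, mi, fa, la, ti} and column 3 has {do, fa, la}, leaving only sol.
Row 4, column 5: row 4 has {do, re, fa, sol} and column 5 has {re, fa, la, ti}, leaving only mi.
Row 4, column 3: row 4 has {do, re, mi, fa, sol} and column 3 has {do, fa, sol, la}, leaving only ti.
Row 1, column 3: row 1 has {do, re, fa, sol, la} and column 3 has {do, fa, sol, la, ti}, leaving only mi.
Row 7 already has {do, la} and column 3 already has {do, mi, fa, sol, la, ti}, so row 7, column 3 must be re.

re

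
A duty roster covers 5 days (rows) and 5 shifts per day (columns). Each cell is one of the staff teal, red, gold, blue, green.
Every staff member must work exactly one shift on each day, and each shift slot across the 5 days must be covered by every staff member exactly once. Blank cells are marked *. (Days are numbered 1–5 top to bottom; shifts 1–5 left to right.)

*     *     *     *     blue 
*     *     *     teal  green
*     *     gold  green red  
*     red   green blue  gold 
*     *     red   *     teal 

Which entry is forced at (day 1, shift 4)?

red

Day 1, shift 3: day 1 has {blue} and shift 3 has {red, gold, green}, leaving only teal.
Day 2, shift 3: day 2 has {teal, green} and shift 3 has {teal, red, gold, green}, leaving only blue.
Day 2, shift 2: day 2 has {teal, blue, green} and shift 2 has {red}, leaving only gold.
Day 1, shift 2: day 1 has {teal, blue} and shift 2 has {red, gold}, leaving only green.
Day 2, shift 1: day 2 has {teal, gold, blue, green} and shift 1 has {}, leaving only red.
Day 1, shift 1: day 1 has {teal, blue, green} and shift 1 has {red}, leaving only gold.
Day 1 already has {teal, gold, blue, green} and shift 4 already has {teal, blue, green}, so day 1, shift 4 must be red.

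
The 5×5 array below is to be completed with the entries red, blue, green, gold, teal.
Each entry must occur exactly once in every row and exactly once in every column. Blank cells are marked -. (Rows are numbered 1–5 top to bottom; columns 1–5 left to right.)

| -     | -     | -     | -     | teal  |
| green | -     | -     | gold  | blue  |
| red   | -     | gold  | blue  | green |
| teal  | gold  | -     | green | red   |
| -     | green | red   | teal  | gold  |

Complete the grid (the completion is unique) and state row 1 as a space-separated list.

gold blue green red teal

Row 1, column 4: row 1 has {teal} and column 4 has {blue, green, gold, teal}, leaving only red.
Row 1, column 2: row 1 has {red, teal} and column 2 has {green, gold}, leaving only blue.
Row 1, column 1: row 1 has {red, blue, teal} and column 1 has {red, green, teal}, leaving only gold.
Row 1, column 3: row 1 has {red, blue, gold, teal} and column 3 has {red, gold}, leaving only green.
So row 1 reads: gold blue green red teal.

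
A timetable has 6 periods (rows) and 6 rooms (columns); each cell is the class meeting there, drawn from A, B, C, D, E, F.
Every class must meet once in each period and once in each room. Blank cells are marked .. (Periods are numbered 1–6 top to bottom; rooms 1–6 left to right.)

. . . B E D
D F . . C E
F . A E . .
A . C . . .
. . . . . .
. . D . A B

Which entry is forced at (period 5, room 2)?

D

Period 1, room 1: period 1 has {B, D, E} and room 1 has {A, D, F}, leaving only C.
Period 1, room 2: period 1 has {B, C, D, E} and room 2 has {F}, leaving only A.
Period 1, room 3: period 1 has {A, B, C, D, E} and room 3 has {A, C, D}, leaving only F.
Period 2, room 3: period 2 has {C, D, E, F} and room 3 has {A, C, D, F}, leaving only B.
Period 2, room 4: period 2 has {B, C, D, E, F} and room 4 has {B, E}, leaving only A.
Period 3, room 6: period 3 has {A, E, F} and room 6 has {B, D, E}, leaving only C.
Period 4, room 6: period 4 has {A, C} and room 6 has {B, C, D, E}, leaving only F.
Period 4, room 4: period 4 has {A, C, F} and room 4 has {A, B, E}, leaving only D.
Period 4, room 5: period 4 has {A, C, D, F} and room 5 has {A, C, E}, leaving only B.
Period 3, room 5: period 3 has {A, C, E, F} and room 5 has {A, B, C, E}, leaving only D.
Period 3, room 2: period 3 has {A, C, D, E, F} and room 2 has {A, F}, leaving only B.
Period 4, room 2: period 4 has {A, B, C, D, F} and room 2 has {A, B, F}, leaving only E.
Period 5, room 3: period 5 has {} and room 3 has {A, B, C, D, F}, leaving only E.
Period 5, room 1: period 5 has {E} and room 1 has {A, C, D, F}, leaving only B.
Period 5, room 5: period 5 has {B, E} and room 5 has {A, B, C, D, E}, leaving only F.
Period 5, room 4: period 5 has {B, E, F} and room 4 has {A, B, D, E}, leaving only C.
Period 5 already has {B, C, E, F} and room 2 already has {A, B, E, F}, so period 5, room 2 must be D.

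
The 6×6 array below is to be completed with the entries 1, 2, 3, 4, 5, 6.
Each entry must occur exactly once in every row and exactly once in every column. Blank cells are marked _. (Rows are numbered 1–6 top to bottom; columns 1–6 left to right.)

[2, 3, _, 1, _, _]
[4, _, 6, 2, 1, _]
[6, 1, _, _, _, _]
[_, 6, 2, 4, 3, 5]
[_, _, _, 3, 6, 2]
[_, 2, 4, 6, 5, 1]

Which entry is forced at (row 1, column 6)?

Row 1, column 3: row 1 has {1, 2, 3} and column 3 has {2, 4, 6}, leaving only 5.
Row 1, column 5: row 1 has {1, 2, 3, 5} and column 5 has {1, 3, 5, 6}, leaving only 4.
Row 1 already has {1, 2, 3, 4, 5} and column 6 already has {1, 2, 5}, so row 1, column 6 must be 6.

6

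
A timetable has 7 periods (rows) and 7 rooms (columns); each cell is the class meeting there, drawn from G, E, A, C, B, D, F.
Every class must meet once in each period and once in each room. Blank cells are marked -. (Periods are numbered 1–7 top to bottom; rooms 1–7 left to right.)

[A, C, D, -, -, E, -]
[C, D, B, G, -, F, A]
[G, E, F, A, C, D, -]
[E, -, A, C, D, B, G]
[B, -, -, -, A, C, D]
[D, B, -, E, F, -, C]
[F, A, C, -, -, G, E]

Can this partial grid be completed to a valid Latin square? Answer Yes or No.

No period or room among the givens repeats a symbol, and propagating forced cells runs into no contradiction.
One valid completion exists (for instance, A C D B G E F / C D B G E F A / G E F A C D B / E F A C D B G / B G E F A C D / D B G E F A C / F A C D B G E).

Yes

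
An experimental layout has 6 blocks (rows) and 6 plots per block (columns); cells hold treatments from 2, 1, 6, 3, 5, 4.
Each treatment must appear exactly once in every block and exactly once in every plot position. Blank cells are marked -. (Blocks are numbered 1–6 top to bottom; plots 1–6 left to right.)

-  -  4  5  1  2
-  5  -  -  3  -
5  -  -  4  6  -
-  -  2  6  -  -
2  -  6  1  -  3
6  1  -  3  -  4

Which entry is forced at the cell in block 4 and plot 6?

5

Block 1, plot 1: block 1 has {2, 1, 5, 4} and plot 1 has {2, 6, 5}, leaving only 3.
Block 1, plot 2: block 1 has {2, 1, 3, 5, 4} and plot 2 has {1, 5}, leaving only 6.
Block 2, plot 3: block 2 has {3, 5} and plot 3 has {2, 6, 4}, leaving only 1.
Block 2, plot 1: block 2 has {1, 3, 5} and plot 1 has {2, 6, 3, 5}, leaving only 4.
Block 2, plot 4: block 2 has {1, 3, 5, 4} and plot 4 has {1, 6, 3, 5, 4}, leaving only 2.
Block 2, plot 6: block 2 has {2, 1, 3, 5, 4} and plot 6 has {2, 3, 4}, leaving only 6.
Block 3, plot 3: block 3 has {6, 5, 4} and plot 3 has {2, 1, 6, 4}, leaving only 3.
Block 3, plot 2: block 3 has {6, 3, 5, 4} and plot 2 has {1, 6, 5}, leaving only 2.
Block 3, plot 6: block 3 has {2, 6, 3, 5, 4} and plot 6 has {2, 6, 3, 4}, leaving only 1.
Block 4 already has {2, 6} and plot 6 already has {2, 1, 6, 3, 4}, so block 4, plot 6 must be 5.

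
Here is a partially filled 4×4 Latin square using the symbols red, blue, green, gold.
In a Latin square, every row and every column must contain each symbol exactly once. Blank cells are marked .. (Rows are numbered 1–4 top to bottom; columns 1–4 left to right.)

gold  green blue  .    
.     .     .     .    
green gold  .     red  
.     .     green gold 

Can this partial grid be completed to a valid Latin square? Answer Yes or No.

Row 1, column 4: row 1 together with column 4 already contain {red, blue, green, gold} — every symbol — so nothing can go there. The grid has no valid completion.

No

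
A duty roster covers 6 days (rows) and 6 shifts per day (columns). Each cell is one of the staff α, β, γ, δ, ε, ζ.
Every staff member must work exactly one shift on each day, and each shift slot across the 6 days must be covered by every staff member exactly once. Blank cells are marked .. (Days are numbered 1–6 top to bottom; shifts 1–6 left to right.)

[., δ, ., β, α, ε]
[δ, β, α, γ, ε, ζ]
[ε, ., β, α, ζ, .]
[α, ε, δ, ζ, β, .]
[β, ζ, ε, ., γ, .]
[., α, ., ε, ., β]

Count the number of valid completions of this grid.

Day 1, shift 1: eliminating its day and shift leaves {γ, ζ}.
Day 1, shift 3: eliminating its day and shift leaves {γ, ζ}.
Day 3, shift 2: eliminating its day and shift leaves {γ}.
Day 3, shift 6: eliminating its day and shift leaves {γ, δ}.
Day 4, shift 6: eliminating its day and shift leaves {γ}.
Day 5, shift 4: eliminating its day and shift leaves {δ}.
Day 5, shift 6: eliminating its day and shift leaves {α, δ}.
Day 6, shift 1: eliminating its day and shift leaves {γ, ζ}.
Day 6, shift 3: eliminating its day and shift leaves {γ, ζ}.
Day 6, shift 5: eliminating its day and shift leaves {δ}.
Enumerating the assignments across these blanks that avoid any day or shift repeat gives 2 completions.

2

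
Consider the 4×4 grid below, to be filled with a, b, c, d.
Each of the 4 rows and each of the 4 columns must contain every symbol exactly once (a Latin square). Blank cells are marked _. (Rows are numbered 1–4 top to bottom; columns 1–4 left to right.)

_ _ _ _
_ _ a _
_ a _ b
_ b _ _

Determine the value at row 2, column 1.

b

Row 2, column 1 is narrowed to {b, c, d}.
If it were c, then row 2, column 4 would be left with no valid symbol.
If it were d, then row 2, column 4 would be left with no valid symbol.
So row 2, column 1 must be b.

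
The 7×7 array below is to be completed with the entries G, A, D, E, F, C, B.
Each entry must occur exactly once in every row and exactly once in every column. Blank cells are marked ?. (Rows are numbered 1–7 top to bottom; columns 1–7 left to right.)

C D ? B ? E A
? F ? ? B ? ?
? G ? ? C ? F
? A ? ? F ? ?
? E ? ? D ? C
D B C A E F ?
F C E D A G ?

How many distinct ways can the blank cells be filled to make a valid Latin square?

Row 1, column 3: eliminating its row and column leaves {G, F}.
Row 1, column 5: eliminating its row and column leaves {G}.
Row 2, column 1: eliminating its row and column leaves {G, A, E}.
Row 2, column 3: eliminating its row and column leaves {G, A, D}.
Row 2, column 4: eliminating its row and column leaves {G, E, C}.
Row 2, column 6: eliminating its row and column leaves {A, D, C}.
Row 2, column 7: eliminating its row and column leaves {G, D, E}.
Row 3, column 1: eliminating its row and column leaves {A, E, B}.
Row 3, column 3: eliminating its row and column leaves {A, D, B}.
Row 3, column 4: eliminating its row and column leaves {E}.
Row 3, column 6: eliminating its row and column leaves {A, D, B}.
Row 4, column 1: eliminating its row and column leaves {G, E, B}.
Row 4, column 3: eliminating its row and column leaves {G, D, B}.
Row 4, column 4: eliminating its row and column leaves {G, E, C}.
Row 4, column 6: eliminating its row and column leaves {D, C, B}.
Row 4, column 7: eliminating its row and column leaves {G, D, E, B}.
Row 5, column 1: eliminating its row and column leaves {G, A, B}.
Row 5, column 3: eliminating its row and column leaves {G, A, F, B}.
Row 5, column 4: eliminating its row and column leaves {G, F}.
Row 5, column 6: eliminating its row and column leaves {A, B}.
Row 6, column 7: eliminating its row and column leaves {G}.
Row 7, column 7: eliminating its row and column leaves {B}.
Enumerating the assignments across these blanks that avoid any row or column repeat gives 10 completions.

10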